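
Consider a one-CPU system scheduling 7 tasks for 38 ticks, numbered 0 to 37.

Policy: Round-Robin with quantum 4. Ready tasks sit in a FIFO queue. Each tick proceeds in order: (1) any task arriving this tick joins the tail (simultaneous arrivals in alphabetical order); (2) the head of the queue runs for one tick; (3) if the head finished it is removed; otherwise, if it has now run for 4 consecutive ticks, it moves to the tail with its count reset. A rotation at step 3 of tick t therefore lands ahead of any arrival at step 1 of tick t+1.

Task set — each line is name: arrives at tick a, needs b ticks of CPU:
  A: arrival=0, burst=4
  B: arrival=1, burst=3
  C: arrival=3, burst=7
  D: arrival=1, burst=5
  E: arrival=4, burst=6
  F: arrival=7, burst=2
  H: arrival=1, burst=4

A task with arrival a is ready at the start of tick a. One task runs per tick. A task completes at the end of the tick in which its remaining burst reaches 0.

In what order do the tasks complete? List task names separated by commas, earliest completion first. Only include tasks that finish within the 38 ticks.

t=0: queue=[A] q_used=0 → run A
t=1: queue=[A,B,D,H] q_used=1 → run A
t=2: queue=[A,B,D,H] q_used=2 → run A
t=3: queue=[A,B,D,H,C] q_used=3 → run A
t=4: queue=[B,D,H,C,E] q_used=0 → run B
t=5: queue=[B,D,H,C,E] q_used=1 → run B
t=6: queue=[B,D,H,C,E] q_used=2 → run B
t=7: queue=[D,H,C,E,F] q_used=0 → run D
t=8: queue=[D,H,C,E,F] q_used=1 → run D
t=9: queue=[D,H,C,E,F] q_used=2 → run D
t=10: queue=[D,H,C,E,F] q_used=3 → run D
t=11: queue=[H,C,E,F,D] q_used=0 → run H
t=12: queue=[H,C,E,F,D] q_used=1 → run H
t=13: queue=[H,C,E,F,D] q_used=2 → run H
t=14: queue=[H,C,E,F,D] q_used=3 → run H
t=15: queue=[C,E,F,D] q_used=0 → run C
t=16: queue=[C,E,F,D] q_used=1 → run C
t=17: queue=[C,E,F,D] q_used=2 → run C
t=18: queue=[C,E,F,D] q_used=3 → run C
t=19: queue=[E,F,D,C] q_used=0 → run E
t=20: queue=[E,F,D,C] q_used=1 → run E
t=21: queue=[E,F,D,C] q_used=2 → run E
t=22: queue=[E,F,D,C] q_used=3 → run E
t=23: queue=[F,D,C,E] q_used=0 → run F
t=24: queue=[F,D,C,E] q_used=1 → run F
t=25: queue=[D,C,E] q_used=0 → run D
t=26: queue=[C,E] q_used=0 → run C
t=27: queue=[C,E] q_used=1 → run C
t=28: queue=[C,E] q_used=2 → run C
t=29: queue=[E] q_used=0 → run E
t=30: queue=[E] q_used=1 → run E
t=31: (idle)
t=32: (idle)
t=33: (idle)
t=34: (idle)
t=35: (idle)
t=36: (idle)
t=37: (idle)

completion order = A, B, H, F, D, C, E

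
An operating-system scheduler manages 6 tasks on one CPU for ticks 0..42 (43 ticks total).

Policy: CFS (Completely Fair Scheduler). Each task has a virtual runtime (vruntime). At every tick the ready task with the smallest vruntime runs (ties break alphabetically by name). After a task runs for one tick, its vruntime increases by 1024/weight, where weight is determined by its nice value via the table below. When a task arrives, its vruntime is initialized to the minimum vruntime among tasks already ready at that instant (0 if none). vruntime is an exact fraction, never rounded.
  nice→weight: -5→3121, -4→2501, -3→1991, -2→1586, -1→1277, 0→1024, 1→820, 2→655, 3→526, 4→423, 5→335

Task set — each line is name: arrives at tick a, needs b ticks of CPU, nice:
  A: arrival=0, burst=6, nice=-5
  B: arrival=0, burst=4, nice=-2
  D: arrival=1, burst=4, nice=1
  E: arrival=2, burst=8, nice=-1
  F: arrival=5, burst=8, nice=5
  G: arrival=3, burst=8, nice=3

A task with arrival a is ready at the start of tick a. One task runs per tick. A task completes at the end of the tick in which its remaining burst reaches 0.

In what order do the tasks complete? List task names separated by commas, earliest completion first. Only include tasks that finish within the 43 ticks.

t=0: vr[A=0 B=0] → run A
t=1: vr[A=1024/3121 B=0 D=0] → run B
t=2: vr[A=1024/3121 B=512/793 D=0 E=0] → run D
t=3: vr[A=1024/3121 B=512/793 D=256/205 E=0 G=0] → run E
t=4: vr[A=1024/3121 B=512/793 D=256/205 E=1024/1277 G=0] → run G
t=5: vr[A=1024/3121 B=512/793 D=256/205 E=1024/1277 F=1024/3121 G=512/263] → run A
t=6: vr[A=2048/3121 B=512/793 D=256/205 E=1024/1277 F=1024/3121 G=512/263] → run F
t=7: vr[A=2048/3121 B=512/793 D=256/205 E=1024/1277 F=3538944/1045535 G=512/263] → run B
t=8: vr[A=2048/3121 B=1024/793 D=256/205 E=1024/1277 F=3538944/1045535 G=512/263] → run A
t=9: vr[A=3072/3121 B=1024/793 D=256/205 E=1024/1277 F=3538944/1045535 G=512/263] → run E
t=10: vr[A=3072/3121 B=1024/793 D=256/205 E=2048/1277 F=3538944/1045535 G=512/263] → run A
t=11: vr[A=4096/3121 B=1024/793 D=256/205 E=2048/1277 F=3538944/1045535 G=512/263] → run D
t=12: vr[A=4096/3121 B=1024/793 D=512/205 E=2048/1277 F=3538944/1045535 G=512/263] → run B
t=13: vr[A=4096/3121 B=1536/793 D=512/205 E=2048/1277 F=3538944/1045535 G=512/263] → run A
t=14: vr[A=5120/3121 B=1536/793 D=512/205 E=2048/1277 F=3538944/1045535 G=512/263] → run E
t=15: vr[A=5120/3121 B=1536/793 D=512/205 E=3072/1277 F=3538944/1045535 G=512/263] → run A
t=16: vr[B=1536/793 D=512/205 E=3072/1277 F=3538944/1045535 G=512/263] → run B
t=17: vr[D=512/205 E=3072/1277 F=3538944/1045535 G=512/263] → run G
t=18: vr[D=512/205 E=3072/1277 F=3538944/1045535 G=1024/263] → run E
t=19: vr[D=512/205 E=4096/1277 F=3538944/1045535 G=1024/263] → run D
t=20: vr[D=768/205 E=4096/1277 F=3538944/1045535 G=1024/263] → run E
t=21: vr[D=768/205 E=5120/1277 F=3538944/1045535 G=1024/263] → run F
t=22: vr[D=768/205 E=5120/1277 F=6734848/1045535 G=1024/263] → run D
t=23: vr[E=5120/1277 F=6734848/1045535 G=1024/263] → run G
t=24: vr[E=5120/1277 F=6734848/1045535 G=1536/263] → run E
t=25: vr[E=6144/1277 F=6734848/1045535 G=1536/263] → run E
t=26: vr[E=7168/1277 F=6734848/1045535 G=1536/263] → run E
t=27: vr[F=6734848/1045535 G=1536/263] → run G
t=28: vr[F=6734848/1045535 G=2048/263] → run F
t=29: vr[F=9930752/1045535 G=2048/263] → run G
t=30: vr[F=9930752/1045535 G=2560/263] → run F
t=31: vr[F=13126656/1045535 G=2560/263] → run G
t=32: vr[F=13126656/1045535 G=3072/263] → run G
t=33: vr[F=13126656/1045535 G=3584/263] → run F
t=34: vr[F=3264512/209107 G=3584/263] → run G
t=35: vr[F=3264512/209107] → run F
t=36: vr[F=19518464/1045535] → run F
t=37: vr[F=22714368/1045535] → run F
t=38: (idle)
t=39: (idle)
t=40: (idle)
t=41: (idle)
t=42: (idle)

completion order = A, B, D, E, G, F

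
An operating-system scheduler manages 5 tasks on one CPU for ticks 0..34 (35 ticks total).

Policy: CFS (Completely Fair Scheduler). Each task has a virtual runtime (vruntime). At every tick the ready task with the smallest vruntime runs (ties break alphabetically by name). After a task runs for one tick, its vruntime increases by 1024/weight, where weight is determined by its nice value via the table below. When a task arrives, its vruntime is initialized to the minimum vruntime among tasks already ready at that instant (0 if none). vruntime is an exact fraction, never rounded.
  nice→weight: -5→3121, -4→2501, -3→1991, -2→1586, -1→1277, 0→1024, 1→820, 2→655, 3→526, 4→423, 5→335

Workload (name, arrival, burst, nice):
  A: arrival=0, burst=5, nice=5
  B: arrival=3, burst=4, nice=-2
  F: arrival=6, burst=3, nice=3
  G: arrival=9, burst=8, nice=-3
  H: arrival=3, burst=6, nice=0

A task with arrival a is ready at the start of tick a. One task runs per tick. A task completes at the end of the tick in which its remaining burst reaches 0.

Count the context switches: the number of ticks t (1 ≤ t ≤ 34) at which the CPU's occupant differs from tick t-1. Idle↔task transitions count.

context switches = 21

t=0: vr[A=0] → run A
t=1: vr[A=1024/335] → run A
t=2: vr[A=2048/335] → run A
t=3: vr[A=3072/335 B=3072/335 H=3072/335] → run A
t=4: vr[A=4096/335 B=3072/335 H=3072/335] → run B
t=5: vr[A=4096/335 B=2607616/265655 H=3072/335] → run H
t=6: vr[A=4096/335 B=2607616/265655 F=2607616/265655 H=3407/335] → run B
t=7: vr[A=4096/335 B=2779136/265655 F=2607616/265655 H=3407/335] → run F
t=8: vr[A=4096/335 B=2779136/265655 F=821818368/69867265 H=3407/335] → run H
t=9: vr[A=4096/335 B=2779136/265655 F=821818368/69867265 G=2779136/265655 H=3742/335] → run B
t=10: vr[A=4096/335 B=2950656/265655 F=821818368/69867265 G=2779136/265655 H=3742/335] → run G
t=11: vr[A=4096/335 B=2950656/265655 F=821818368/69867265 G=5805290496/528919105 H=3742/335] → run G
t=12: vr[A=4096/335 B=2950656/265655 F=821818368/69867265 G=6077321216/528919105 H=3742/335] → run B
t=13: vr[A=4096/335 F=821818368/69867265 G=6077321216/528919105 H=3742/335] → run H
t=14: vr[A=4096/335 F=821818368/69867265 G=6077321216/528919105 H=4077/335] → run G
t=15: vr[A=4096/335 F=821818368/69867265 G=6349351936/528919105 H=4077/335] → run F
t=16: vr[A=4096/335 F=957833728/69867265 G=6349351936/528919105 H=4077/335] → run G
t=17: vr[A=4096/335 F=957833728/69867265 G=6621382656/528919105 H=4077/335] → run H
t=18: vr[A=4096/335 F=957833728/69867265 G=6621382656/528919105 H=4412/335] → run A
t=19: vr[F=957833728/69867265 G=6621382656/528919105 H=4412/335] → run G
t=20: vr[F=957833728/69867265 G=6893413376/528919105 H=4412/335] → run G
t=21: vr[F=957833728/69867265 G=7165444096/528919105 H=4412/335] → run H
t=22: vr[F=957833728/69867265 G=7165444096/528919105 H=4747/335] → run G
t=23: vr[F=957833728/69867265 G=7437474816/528919105 H=4747/335] → run F
t=24: vr[G=7437474816/528919105 H=4747/335] → run G
t=25: vr[H=4747/335] → run H
t=26: (idle)
t=27: (idle)
t=28: (idle)
t=29: (idle)
t=30: (idle)
t=31: (idle)
t=32: (idle)
t=33: (idle)
t=34: (idle)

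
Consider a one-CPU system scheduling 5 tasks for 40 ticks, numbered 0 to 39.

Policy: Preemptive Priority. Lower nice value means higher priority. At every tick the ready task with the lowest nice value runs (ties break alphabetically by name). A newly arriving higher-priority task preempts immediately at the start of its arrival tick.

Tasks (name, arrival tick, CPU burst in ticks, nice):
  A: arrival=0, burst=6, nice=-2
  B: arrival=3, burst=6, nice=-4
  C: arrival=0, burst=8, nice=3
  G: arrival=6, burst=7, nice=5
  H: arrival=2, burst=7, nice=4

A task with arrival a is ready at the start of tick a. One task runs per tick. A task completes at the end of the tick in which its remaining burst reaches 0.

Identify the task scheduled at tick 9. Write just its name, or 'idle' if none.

running at tick 9 = A

t=0: ready={A,C} → run A
t=1: ready={A,C} → run A
t=2: ready={A,C,H} → run A
t=3: ready={A,B,C,H} → run B
t=4: ready={A,B,C,H} → run B
t=5: ready={A,B,C,H} → run B
t=6: ready={A,B,C,G,H} → run B
t=7: ready={A,B,C,G,H} → run B
t=8: ready={A,B,C,G,H} → run B
t=9: ready={A,C,G,H} → run A
t=10: ready={A,C,G,H} → run A
t=11: ready={A,C,G,H} → run A
t=12: ready={C,G,H} → run C
t=13: ready={C,G,H} → run C
t=14: ready={C,G,H} → run C
t=15: ready={C,G,H} → run C
t=16: ready={C,G,H} → run C
t=17: ready={C,G,H} → run C
t=18: ready={C,G,H} → run C
t=19: ready={C,G,H} → run C
t=20: ready={G,H} → run H
t=21: ready={G,H} → run H
t=22: ready={G,H} → run H
t=23: ready={G,H} → run H
t=24: ready={G,H} → run H
t=25: ready={G,H} → run H
t=26: ready={G,H} → run H
t=27: ready={G} → run G
t=28: ready={G} → run G
t=29: ready={G} → run G
t=30: ready={G} → run G
t=31: ready={G} → run G
t=32: ready={G} → run G
t=33: ready={G} → run G
t=34: (idle)
t=35: (idle)
t=36: (idle)
t=37: (idle)
t=38: (idle)
t=39: (idle)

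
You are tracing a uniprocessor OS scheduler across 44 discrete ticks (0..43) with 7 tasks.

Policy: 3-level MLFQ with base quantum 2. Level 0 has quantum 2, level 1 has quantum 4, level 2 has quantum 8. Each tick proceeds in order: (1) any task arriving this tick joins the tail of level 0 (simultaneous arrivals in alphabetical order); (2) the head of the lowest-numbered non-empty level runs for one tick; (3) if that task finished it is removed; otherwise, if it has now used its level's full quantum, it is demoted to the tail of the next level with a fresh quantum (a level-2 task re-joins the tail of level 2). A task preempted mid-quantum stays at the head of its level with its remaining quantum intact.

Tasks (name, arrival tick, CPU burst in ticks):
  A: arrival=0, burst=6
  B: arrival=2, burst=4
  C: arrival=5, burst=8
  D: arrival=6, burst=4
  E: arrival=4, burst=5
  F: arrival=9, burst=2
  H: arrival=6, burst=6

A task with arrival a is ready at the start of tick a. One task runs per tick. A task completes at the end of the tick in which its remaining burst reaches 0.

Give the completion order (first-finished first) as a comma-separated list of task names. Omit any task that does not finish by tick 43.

t=0: L0/L1/L2 = A/-/- → run A
t=1: L0/L1/L2 = A/-/- → run A
t=2: L0/L1/L2 = B/A/- → run B
t=3: L0/L1/L2 = B/A/- → run B
t=4: L0/L1/L2 = E/AB/- → run E
t=5: L0/L1/L2 = EC/AB/- → run E
t=6: L0/L1/L2 = CDH/ABE/- → run C
t=7: L0/L1/L2 = CDH/ABE/- → run C
t=8: L0/L1/L2 = DH/ABEC/- → run D
t=9: L0/L1/L2 = DHF/ABEC/- → run D
t=10: L0/L1/L2 = HF/ABECD/- → run H
t=11: L0/L1/L2 = HF/ABECD/- → run H
t=12: L0/L1/L2 = F/ABECDH/- → run F
t=13: L0/L1/L2 = F/ABECDH/- → run F
t=14: L0/L1/L2 = -/ABECDH/- → run A
t=15: L0/L1/L2 = -/ABECDH/- → run A
t=16: L0/L1/L2 = -/ABECDH/- → run A
t=17: L0/L1/L2 = -/ABECDH/- → run A
t=18: L0/L1/L2 = -/BECDH/- → run B
t=19: L0/L1/L2 = -/BECDH/- → run B
t=20: L0/L1/L2 = -/ECDH/- → run E
t=21: L0/L1/L2 = -/ECDH/- → run E
t=22: L0/L1/L2 = -/ECDH/- → run E
t=23: L0/L1/L2 = -/CDH/- → run C
t=24: L0/L1/L2 = -/CDH/- → run C
t=25: L0/L1/L2 = -/CDH/- → run C
t=26: L0/L1/L2 = -/CDH/- → run C
t=27: L0/L1/L2 = -/DH/C → run D
t=28: L0/L1/L2 = -/DH/C → run D
t=29: L0/L1/L2 = -/H/C → run H
t=30: L0/L1/L2 = -/H/C → run H
t=31: L0/L1/L2 = -/H/C → run H
t=32: L0/L1/L2 = -/H/C → run H
t=33: L0/L1/L2 = -/-/C → run C
t=34: L0/L1/L2 = -/-/C → run C
t=35: (idle)
t=36: (idle)
t=37: (idle)
t=38: (idle)
t=39: (idle)
t=40: (idle)
t=41: (idle)
t=42: (idle)
t=43: (idle)

completion order = F, A, B, E, D, H, C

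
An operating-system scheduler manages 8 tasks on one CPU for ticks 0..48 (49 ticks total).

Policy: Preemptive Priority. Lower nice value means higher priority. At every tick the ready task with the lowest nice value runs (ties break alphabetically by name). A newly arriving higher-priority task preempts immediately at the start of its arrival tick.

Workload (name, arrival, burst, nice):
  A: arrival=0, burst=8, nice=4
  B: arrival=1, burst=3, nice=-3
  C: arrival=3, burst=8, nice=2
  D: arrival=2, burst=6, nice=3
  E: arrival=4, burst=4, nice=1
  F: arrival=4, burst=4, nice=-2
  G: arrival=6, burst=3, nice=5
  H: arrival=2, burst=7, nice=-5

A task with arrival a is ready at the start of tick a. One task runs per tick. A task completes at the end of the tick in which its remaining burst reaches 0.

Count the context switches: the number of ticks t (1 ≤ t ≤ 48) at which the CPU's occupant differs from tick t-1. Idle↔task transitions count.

context switches = 10

t=0: ready={A} → run A
t=1: ready={A,B} → run B
t=2: ready={A,B,D,H} → run H
t=3: ready={A,B,C,D,H} → run H
t=4: ready={A,B,C,D,E,F,H} → run H
t=5: ready={A,B,C,D,E,F,H} → run H
t=6: ready={A,B,C,D,E,F,G,H} → run H
t=7: ready={A,B,C,D,E,F,G,H} → run H
t=8: ready={A,B,C,D,E,F,G,H} → run H
t=9: ready={A,B,C,D,E,F,G} → run B
t=10: ready={A,B,C,D,E,F,G} → run B
t=11: ready={A,C,D,E,F,G} → run F
t=12: ready={A,C,D,E,F,G} → run F
t=13: ready={A,C,D,E,F,G} → run F
t=14: ready={A,C,D,E,F,G} → run F
t=15: ready={A,C,D,E,G} → run E
t=16: ready={A,C,D,E,G} → run E
t=17: ready={A,C,D,E,G} → run E
t=18: ready={A,C,D,E,G} → run E
t=19: ready={A,C,D,G} → run C
t=20: ready={A,C,D,G} → run C
t=21: ready={A,C,D,G} → run C
t=22: ready={A,C,D,G} → run C
t=23: ready={A,C,D,G} → run C
t=24: ready={A,C,D,G} → run C
t=25: ready={A,C,D,G} → run C
t=26: ready={A,C,D,G} → run C
t=27: ready={A,D,G} → run D
t=28: ready={A,D,G} → run D
t=29: ready={A,D,G} → run D
t=30: ready={A,D,G} → run D
t=31: ready={A,D,G} → run D
t=32: ready={A,D,G} → run D
t=33: ready={A,G} → run A
t=34: ready={A,G} → run A
t=35: ready={A,G} → run A
t=36: ready={A,G} → run A
t=37: ready={A,G} → run A
t=38: ready={A,G} → run A
t=39: ready={A,G} → run A
t=40: ready={G} → run G
t=41: ready={G} → run G
t=42: ready={G} → run G
t=43: (idle)
t=44: (idle)
t=45: (idle)
t=46: (idle)
t=47: (idle)
t=48: (idle)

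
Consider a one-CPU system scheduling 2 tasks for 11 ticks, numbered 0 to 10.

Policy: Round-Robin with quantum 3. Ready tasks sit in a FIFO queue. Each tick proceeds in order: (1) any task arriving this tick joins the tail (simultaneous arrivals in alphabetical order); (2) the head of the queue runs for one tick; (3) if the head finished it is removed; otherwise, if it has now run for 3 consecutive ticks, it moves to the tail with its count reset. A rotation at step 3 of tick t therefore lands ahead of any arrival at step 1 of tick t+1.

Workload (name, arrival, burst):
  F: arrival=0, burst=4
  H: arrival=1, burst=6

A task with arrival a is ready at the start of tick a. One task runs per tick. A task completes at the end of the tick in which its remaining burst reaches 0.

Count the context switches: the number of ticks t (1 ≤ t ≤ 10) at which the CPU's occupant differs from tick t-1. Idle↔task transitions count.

context switches = 4

t=0: queue=[F] q_used=0 → run F
t=1: queue=[F,H] q_used=1 → run F
t=2: queue=[F,H] q_used=2 → run F
t=3: queue=[H,F] q_used=0 → run H
t=4: queue=[H,F] q_used=1 → run H
t=5: queue=[H,F] q_used=2 → run H
t=6: queue=[F,H] q_used=0 → run F
t=7: queue=[H] q_used=0 → run H
t=8: queue=[H] q_used=1 → run H
t=9: queue=[H] q_used=2 → run H
t=10: (idle)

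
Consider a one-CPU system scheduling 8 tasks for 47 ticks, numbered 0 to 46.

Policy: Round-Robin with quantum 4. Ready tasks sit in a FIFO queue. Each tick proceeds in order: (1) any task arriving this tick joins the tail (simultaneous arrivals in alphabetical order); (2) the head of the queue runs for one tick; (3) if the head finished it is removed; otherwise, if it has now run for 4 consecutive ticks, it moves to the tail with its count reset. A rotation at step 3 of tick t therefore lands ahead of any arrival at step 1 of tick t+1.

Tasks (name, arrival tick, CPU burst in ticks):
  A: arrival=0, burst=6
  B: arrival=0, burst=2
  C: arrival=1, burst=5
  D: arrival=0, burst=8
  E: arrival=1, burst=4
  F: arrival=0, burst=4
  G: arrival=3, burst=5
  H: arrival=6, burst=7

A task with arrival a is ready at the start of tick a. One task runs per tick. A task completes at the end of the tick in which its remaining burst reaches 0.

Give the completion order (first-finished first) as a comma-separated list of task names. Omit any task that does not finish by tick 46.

t=0: queue=[A,B,D,F] q_used=0 → run A
t=1: queue=[A,B,D,F,C,E] q_used=1 → run A
t=2: queue=[A,B,D,F,C,E] q_used=2 → run A
t=3: queue=[A,B,D,F,C,E,G] q_used=3 → run A
t=4: queue=[B,D,F,C,E,G,A] q_used=0 → run B
t=5: queue=[B,D,F,C,E,G,A] q_used=1 → run B
t=6: queue=[D,F,C,E,G,A,H] q_used=0 → run D
t=7: queue=[D,F,C,E,G,A,H] q_used=1 → run D
t=8: queue=[D,F,C,E,G,A,H] q_used=2 → run D
t=9: queue=[D,F,C,E,G,A,H] q_used=3 → run D
t=10: queue=[F,C,E,G,A,H,D] q_used=0 → run F
t=11: queue=[F,C,E,G,A,H,D] q_used=1 → run F
t=12: queue=[F,C,E,G,A,H,D] q_used=2 → run F
t=13: queue=[F,C,E,G,A,H,D] q_used=3 → run F
t=14: queue=[C,E,G,A,H,D] q_used=0 → run C
t=15: queue=[C,E,G,A,H,D] q_used=1 → run C
t=16: queue=[C,E,G,A,H,D] q_used=2 → run C
t=17: queue=[C,E,G,A,H,D] q_used=3 → run C
t=18: queue=[E,G,A,H,D,C] q_used=0 → run E
t=19: queue=[E,G,A,H,D,C] q_used=1 → run E
t=20: queue=[E,G,A,H,D,C] q_used=2 → run E
t=21: queue=[E,G,A,H,D,C] q_used=3 → run E
t=22: queue=[G,A,H,D,C] q_used=0 → run G
t=23: queue=[G,A,H,D,C] q_used=1 → run G
t=24: queue=[G,A,H,D,C] q_used=2 → run G
t=25: queue=[G,A,H,D,C] q_used=3 → run G
t=26: queue=[A,H,D,C,G] q_used=0 → run A
t=27: queue=[A,H,D,C,G] q_used=1 → run A
t=28: queue=[H,D,C,G] q_used=0 → run H
t=29: queue=[H,D,C,G] q_used=1 → run H
t=30: queue=[H,D,C,G] q_used=2 → run H
t=31: queue=[H,D,C,G] q_used=3 → run H
t=32: queue=[D,C,G,H] q_used=0 → run D
t=33: queue=[D,C,G,H] q_used=1 → run D
t=34: queue=[D,C,G,H] q_used=2 → run D
t=35: queue=[D,C,G,H] q_used=3 → run D
t=36: queue=[C,G,H] q_used=0 → run C
t=37: queue=[G,H] q_used=0 → run G
t=38: queue=[H] q_used=0 → run H
t=39: queue=[H] q_used=1 → run H
t=40: queue=[H] q_used=2 → run H
t=41: (idle)
t=42: (idle)
t=43: (idle)
t=44: (idle)
t=45: (idle)
t=46: (idle)

completion order = B, F, E, A, D, C, G, H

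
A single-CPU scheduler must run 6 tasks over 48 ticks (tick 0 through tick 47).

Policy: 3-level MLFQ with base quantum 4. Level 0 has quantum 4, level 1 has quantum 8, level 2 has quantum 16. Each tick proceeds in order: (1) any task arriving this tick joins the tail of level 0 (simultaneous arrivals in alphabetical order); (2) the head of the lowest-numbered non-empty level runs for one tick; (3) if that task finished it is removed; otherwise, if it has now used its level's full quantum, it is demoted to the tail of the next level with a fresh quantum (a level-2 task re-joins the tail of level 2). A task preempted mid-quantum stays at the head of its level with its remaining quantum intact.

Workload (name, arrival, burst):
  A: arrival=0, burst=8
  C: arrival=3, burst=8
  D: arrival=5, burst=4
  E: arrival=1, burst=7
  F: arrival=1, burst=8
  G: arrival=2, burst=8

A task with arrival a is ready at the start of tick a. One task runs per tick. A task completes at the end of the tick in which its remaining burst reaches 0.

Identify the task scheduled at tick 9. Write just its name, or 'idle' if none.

t=0: L0/L1/L2 = A/-/- → run A
t=1: L0/L1/L2 = AEF/-/- → run A
t=2: L0/L1/L2 = AEFG/-/- → run A
t=3: L0/L1/L2 = AEFGC/-/- → run A
t=4: L0/L1/L2 = EFGC/A/- → run E
t=5: L0/L1/L2 = EFGCD/A/- → run E
t=6: L0/L1/L2 = EFGCD/A/- → run E
t=7: L0/L1/L2 = EFGCD/A/- → run E
t=8: L0/L1/L2 = FGCD/AE/- → run F
t=9: L0/L1/L2 = FGCD/AE/- → run F
t=10: L0/L1/L2 = FGCD/AE/- → run F
t=11: L0/L1/L2 = FGCD/AE/- → run F
t=12: L0/L1/L2 = GCD/AEF/- → run G
t=13: L0/L1/L2 = GCD/AEF/- → run G
t=14: L0/L1/L2 = GCD/AEF/- → run G
t=15: L0/L1/L2 = GCD/AEF/- → run G
t=16: L0/L1/L2 = CD/AEFG/- → run C
t=17: L0/L1/L2 = CD/AEFG/- → run C
t=18: L0/L1/L2 = CD/AEFG/- → run C
t=19: L0/L1/L2 = CD/AEFG/- → run C
t=20: L0/L1/L2 = D/AEFGC/- → run D
t=21: L0/L1/L2 = D/AEFGC/- → run D
t=22: L0/L1/L2 = D/AEFGC/- → run D
t=23: L0/L1/L2 = D/AEFGC/- → run D
t=24: L0/L1/L2 = -/AEFGC/- → run A
t=25: L0/L1/L2 = -/AEFGC/- → run A
t=26: L0/L1/L2 = -/AEFGC/- → run A
t=27: L0/L1/L2 = -/AEFGC/- → run A
t=28: L0/L1/L2 = -/EFGC/- → run E
t=29: L0/L1/L2 = -/EFGC/- → run E
t=30: L0/L1/L2 = -/EFGC/- → run E
t=31: L0/L1/L2 = -/FGC/- → run F
t=32: L0/L1/L2 = -/FGC/- → run F
t=33: L0/L1/L2 = -/FGC/- → run F
t=34: L0/L1/L2 = -/FGC/- → run F
t=35: L0/L1/L2 = -/GC/- → run G
t=36: L0/L1/L2 = -/GC/- → run G
t=37: L0/L1/L2 = -/GC/- → run G
t=38: L0/L1/L2 = -/GC/- → run G
t=39: L0/L1/L2 = -/C/- → run C
t=40: L0/L1/L2 = -/C/- → run C
t=41: L0/L1/L2 = -/C/- → run C
t=42: L0/L1/L2 = -/C/- → run C
t=43: (idle)
t=44: (idle)
t=45: (idle)
t=46: (idle)
t=47: (idle)

running at tick 9 = F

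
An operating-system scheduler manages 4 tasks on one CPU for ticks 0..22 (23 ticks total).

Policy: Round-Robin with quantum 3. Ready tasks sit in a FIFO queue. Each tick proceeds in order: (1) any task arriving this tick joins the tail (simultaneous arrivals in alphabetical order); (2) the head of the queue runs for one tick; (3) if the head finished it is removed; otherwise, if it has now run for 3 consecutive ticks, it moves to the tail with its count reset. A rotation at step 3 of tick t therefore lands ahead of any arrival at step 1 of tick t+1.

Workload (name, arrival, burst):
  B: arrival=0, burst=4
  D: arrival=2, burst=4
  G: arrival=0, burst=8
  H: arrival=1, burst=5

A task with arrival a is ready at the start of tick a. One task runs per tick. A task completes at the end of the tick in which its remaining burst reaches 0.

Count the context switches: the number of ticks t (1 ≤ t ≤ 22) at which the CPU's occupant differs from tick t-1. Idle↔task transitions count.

t=0: queue=[B,G] q_used=0 → run B
t=1: queue=[B,G,H] q_used=1 → run B
t=2: queue=[B,G,H,D] q_used=2 → run B
t=3: queue=[G,H,D,B] q_used=0 → run G
t=4: queue=[G,H,D,B] q_used=1 → run G
t=5: queue=[G,H,D,B] q_used=2 → run G
t=6: queue=[H,D,B,G] q_used=0 → run H
t=7: queue=[H,D,B,G] q_used=1 → run H
t=8: queue=[H,D,B,G] q_used=2 → run H
t=9: queue=[D,B,G,H] q_used=0 → run D
t=10: queue=[D,B,G,H] q_used=1 → run D
t=11: queue=[D,B,G,H] q_used=2 → run D
t=12: queue=[B,G,H,D] q_used=0 → run B
t=13: queue=[G,H,D] q_used=0 → run G
t=14: queue=[G,H,D] q_used=1 → run G
t=15: queue=[G,H,D] q_used=2 → run G
t=16: queue=[H,D,G] q_used=0 → run H
t=17: queue=[H,D,G] q_used=1 → run H
t=18: queue=[D,G] q_used=0 → run D
t=19: queue=[G] q_used=0 → run G
t=20: queue=[G] q_used=1 → run G
t=21: (idle)
t=22: (idle)

context switches = 9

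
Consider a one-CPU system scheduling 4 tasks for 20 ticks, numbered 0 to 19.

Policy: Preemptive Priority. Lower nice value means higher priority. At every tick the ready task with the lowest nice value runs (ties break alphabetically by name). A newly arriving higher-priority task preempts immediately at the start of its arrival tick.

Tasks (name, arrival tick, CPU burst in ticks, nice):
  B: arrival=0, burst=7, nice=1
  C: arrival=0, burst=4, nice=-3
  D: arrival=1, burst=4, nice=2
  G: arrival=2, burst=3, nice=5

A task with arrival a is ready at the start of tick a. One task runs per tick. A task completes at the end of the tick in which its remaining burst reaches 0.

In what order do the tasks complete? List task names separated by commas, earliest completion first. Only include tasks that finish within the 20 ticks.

t=0: ready={B,C} → run C
t=1: ready={B,C,D} → run C
t=2: ready={B,C,D,G} → run C
t=3: ready={B,C,D,G} → run C
t=4: ready={B,D,G} → run B
t=5: ready={B,D,G} → run B
t=6: ready={B,D,G} → run B
t=7: ready={B,D,G} → run B
t=8: ready={B,D,G} → run B
t=9: ready={B,D,G} → run B
t=10: ready={B,D,G} → run B
t=11: ready={D,G} → run D
t=12: ready={D,G} → run D
t=13: ready={D,G} → run D
t=14: ready={D,G} → run D
t=15: ready={G} → run G
t=16: ready={G} → run G
t=17: ready={G} → run G
t=18: (idle)
t=19: (idle)

completion order = C, B, D, G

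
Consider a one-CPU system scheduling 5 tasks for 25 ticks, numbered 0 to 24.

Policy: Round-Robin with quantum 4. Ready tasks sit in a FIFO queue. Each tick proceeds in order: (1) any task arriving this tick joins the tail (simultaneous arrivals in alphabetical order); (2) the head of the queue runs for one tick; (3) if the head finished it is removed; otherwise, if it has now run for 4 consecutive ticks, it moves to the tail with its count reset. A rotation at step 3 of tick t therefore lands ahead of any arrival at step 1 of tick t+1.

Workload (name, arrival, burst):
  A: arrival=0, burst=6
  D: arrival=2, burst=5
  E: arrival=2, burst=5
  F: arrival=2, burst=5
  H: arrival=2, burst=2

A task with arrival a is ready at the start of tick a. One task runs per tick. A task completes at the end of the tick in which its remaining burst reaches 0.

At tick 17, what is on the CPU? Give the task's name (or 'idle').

t=0: queue=[A] q_used=0 → run A
t=1: queue=[A] q_used=1 → run A
t=2: queue=[A,D,E,F,H] q_used=2 → run A
t=3: queue=[A,D,E,F,H] q_used=3 → run A
t=4: queue=[D,E,F,H,A] q_used=0 → run D
t=5: queue=[D,E,F,H,A] q_used=1 → run D
t=6: queue=[D,E,F,H,A] q_used=2 → run D
t=7: queue=[D,E,F,H,A] q_used=3 → run D
t=8: queue=[E,F,H,A,D] q_used=0 → run E
t=9: queue=[E,F,H,A,D] q_used=1 → run E
t=10: queue=[E,F,H,A,D] q_used=2 → run E
t=11: queue=[E,F,H,A,D] q_used=3 → run E
t=12: queue=[F,H,A,D,E] q_used=0 → run F
t=13: queue=[F,H,A,D,E] q_used=1 → run F
t=14: queue=[F,H,A,D,E] q_used=2 → run F
t=15: queue=[F,H,A,D,E] q_used=3 → run F
t=16: queue=[H,A,D,E,F] q_used=0 → run H
t=17: queue=[H,A,D,E,F] q_used=1 → run H
t=18: queue=[A,D,E,F] q_used=0 → run A
t=19: queue=[A,D,E,F] q_used=1 → run A
t=20: queue=[D,E,F] q_used=0 → run D
t=21: queue=[E,F] q_used=0 → run E
t=22: queue=[F] q_used=0 → run F
t=23: (idle)
t=24: (idle)

running at tick 17 = H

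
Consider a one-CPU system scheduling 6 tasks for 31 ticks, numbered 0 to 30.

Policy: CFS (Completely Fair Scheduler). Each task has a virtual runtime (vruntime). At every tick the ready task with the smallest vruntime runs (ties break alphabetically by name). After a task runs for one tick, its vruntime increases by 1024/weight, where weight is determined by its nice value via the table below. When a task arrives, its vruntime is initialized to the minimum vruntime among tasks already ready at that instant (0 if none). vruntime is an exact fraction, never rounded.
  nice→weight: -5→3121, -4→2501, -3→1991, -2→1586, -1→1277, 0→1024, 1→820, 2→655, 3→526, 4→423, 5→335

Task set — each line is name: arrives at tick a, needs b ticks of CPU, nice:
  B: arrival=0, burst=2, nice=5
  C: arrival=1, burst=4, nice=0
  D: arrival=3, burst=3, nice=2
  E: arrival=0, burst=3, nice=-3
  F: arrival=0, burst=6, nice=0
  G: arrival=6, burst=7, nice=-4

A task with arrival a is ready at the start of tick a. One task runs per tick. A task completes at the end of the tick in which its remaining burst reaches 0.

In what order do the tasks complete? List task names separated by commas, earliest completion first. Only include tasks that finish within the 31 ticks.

t=0: vr[B=0 E=0 F=0] → run B
t=1: vr[B=1024/335 C=0 E=0 F=0] → run C
t=2: vr[B=1024/335 C=1 E=0 F=0] → run E
t=3: vr[B=1024/335 C=1 D=0 E=1024/1991 F=0] → run D
t=4: vr[B=1024/335 C=1 D=1024/655 E=1024/1991 F=0] → run F
t=5: vr[B=1024/335 C=1 D=1024/655 E=1024/1991 F=1] → run E
t=6: vr[B=1024/335 C=1 D=1024/655 E=2048/1991 F=1 G=1] → run C
t=7: vr[B=1024/335 C=2 D=1024/655 E=2048/1991 F=1 G=1] → run F
t=8: vr[B=1024/335 C=2 D=1024/655 E=2048/1991 F=2 G=1] → run G
t=9: vr[B=1024/335 C=2 D=1024/655 E=2048/1991 F=2 G=3525/2501] → run E
t=10: vr[B=1024/335 C=2 D=1024/655 F=2 G=3525/2501] → run G
t=11: vr[B=1024/335 C=2 D=1024/655 F=2 G=4549/2501] → run D
t=12: vr[B=1024/335 C=2 D=2048/655 F=2 G=4549/2501] → run G
t=13: vr[B=1024/335 C=2 D=2048/655 F=2 G=5573/2501] → run C
t=14: vr[B=1024/335 C=3 D=2048/655 F=2 G=5573/2501] → run F
t=15: vr[B=1024/335 C=3 D=2048/655 F=3 G=5573/2501] → run G
t=16: vr[B=1024/335 C=3 D=2048/655 F=3 G=6597/2501] → run G
t=17: vr[B=1024/335 C=3 D=2048/655 F=3 G=7621/2501] → run C
t=18: vr[B=1024/335 D=2048/655 F=3 G=7621/2501] → run F
t=19: vr[B=1024/335 D=2048/655 F=4 G=7621/2501] → run G
t=20: vr[B=1024/335 D=2048/655 F=4 G=8645/2501] → run B
t=21: vr[D=2048/655 F=4 G=8645/2501] → run D
t=22: vr[F=4 G=8645/2501] → run G
t=23: vr[F=4] → run F
t=24: vr[F=5] → run F
t=25: (idle)
t=26: (idle)
t=27: (idle)
t=28: (idle)
t=29: (idle)
t=30: (idle)

completion order = E, C, B, D, G, F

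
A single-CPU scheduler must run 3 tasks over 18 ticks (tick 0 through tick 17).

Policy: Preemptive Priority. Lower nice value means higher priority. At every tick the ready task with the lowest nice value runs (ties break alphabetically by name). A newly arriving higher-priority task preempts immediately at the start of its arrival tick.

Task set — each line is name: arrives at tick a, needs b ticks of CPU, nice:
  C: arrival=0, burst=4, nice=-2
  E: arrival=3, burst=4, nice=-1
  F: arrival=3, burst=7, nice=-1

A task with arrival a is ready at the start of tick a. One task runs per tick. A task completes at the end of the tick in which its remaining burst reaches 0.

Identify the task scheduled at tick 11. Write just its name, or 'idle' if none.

t=0: ready={C} → run C
t=1: ready={C} → run C
t=2: ready={C} → run C
t=3: ready={C,E,F} → run C
t=4: ready={E,F} → run E
t=5: ready={E,F} → run E
t=6: ready={E,F} → run E
t=7: ready={E,F} → run E
t=8: ready={F} → run F
t=9: ready={F} → run F
t=10: ready={F} → run F
t=11: ready={F} → run F
t=12: ready={F} → run F
t=13: ready={F} → run F
t=14: ready={F} → run F
t=15: (idle)
t=16: (idle)
t=17: (idle)

running at tick 11 = F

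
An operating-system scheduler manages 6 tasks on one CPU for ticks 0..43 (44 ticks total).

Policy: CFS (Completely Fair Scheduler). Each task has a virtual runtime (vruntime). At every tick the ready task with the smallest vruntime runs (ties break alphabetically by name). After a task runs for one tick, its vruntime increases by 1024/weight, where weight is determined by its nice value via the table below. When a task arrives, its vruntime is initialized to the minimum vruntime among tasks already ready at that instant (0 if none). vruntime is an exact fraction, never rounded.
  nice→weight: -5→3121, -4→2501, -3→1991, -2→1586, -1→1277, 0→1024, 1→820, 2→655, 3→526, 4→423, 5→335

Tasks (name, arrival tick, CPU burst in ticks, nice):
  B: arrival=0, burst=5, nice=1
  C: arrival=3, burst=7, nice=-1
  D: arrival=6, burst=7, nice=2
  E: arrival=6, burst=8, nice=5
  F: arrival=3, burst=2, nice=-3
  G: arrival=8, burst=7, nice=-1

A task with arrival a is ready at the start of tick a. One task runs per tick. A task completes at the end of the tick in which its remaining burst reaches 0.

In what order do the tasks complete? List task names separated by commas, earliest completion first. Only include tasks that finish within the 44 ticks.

completion order = F, B, C, G, D, E

t=0: vr[B=0] → run B
t=1: vr[B=256/205] → run B
t=2: vr[B=512/205] → run B
t=3: vr[B=768/205 C=768/205 F=768/205] → run B
t=4: vr[B=1024/205 C=768/205 F=768/205] → run C
t=5: vr[B=1024/205 C=1190656/261785 F=768/205] → run F
t=6: vr[B=1024/205 C=1190656/261785 D=1739008/408155 E=1739008/408155 F=1739008/408155] → run D
t=7: vr[B=1024/205 C=1190656/261785 D=311400192/53468305 E=1739008/408155 F=1739008/408155] → run E
t=8: vr[B=1024/205 C=1190656/261785 D=311400192/53468305 E=40020736/5469277 F=1739008/408155 G=1739008/408155] → run F
t=9: vr[B=1024/205 C=1190656/261785 D=311400192/53468305 E=40020736/5469277 G=1739008/408155] → run G
t=10: vr[B=1024/205 C=1190656/261785 D=311400192/53468305 E=40020736/5469277 G=2638663936/521213935] → run C
t=11: vr[B=1024/205 C=1400576/261785 D=311400192/53468305 E=40020736/5469277 G=2638663936/521213935] → run B
t=12: vr[C=1400576/261785 D=311400192/53468305 E=40020736/5469277 G=2638663936/521213935] → run G
t=13: vr[C=1400576/261785 D=311400192/53468305 E=40020736/5469277 G=3056614656/521213935] → run C
t=14: vr[C=1610496/261785 D=311400192/53468305 E=40020736/5469277 G=3056614656/521213935] → run D
t=15: vr[C=1610496/261785 D=394990336/53468305 E=40020736/5469277 G=3056614656/521213935] → run G
t=16: vr[C=1610496/261785 D=394990336/53468305 E=40020736/5469277 G=3474565376/521213935] → run C
t=17: vr[C=1820416/261785 D=394990336/53468305 E=40020736/5469277 G=3474565376/521213935] → run G
t=18: vr[C=1820416/261785 D=394990336/53468305 E=40020736/5469277 G=3892516096/521213935] → run C
t=19: vr[C=2030336/261785 D=394990336/53468305 E=40020736/5469277 G=3892516096/521213935] → run E
t=20: vr[C=2030336/261785 D=394990336/53468305 E=283693824/27346385 G=3892516096/521213935] → run D
t=21: vr[C=2030336/261785 D=95716096/10693661 E=283693824/27346385 G=3892516096/521213935] → run G
t=22: vr[C=2030336/261785 D=95716096/10693661 E=283693824/27346385 G=4310466816/521213935] → run C
t=23: vr[C=2240256/261785 D=95716096/10693661 E=283693824/27346385 G=4310466816/521213935] → run G
t=24: vr[C=2240256/261785 D=95716096/10693661 E=283693824/27346385 G=4728417536/521213935] → run C
t=25: vr[D=95716096/10693661 E=283693824/27346385 G=4728417536/521213935] → run D
t=26: vr[D=562170624/53468305 E=283693824/27346385 G=4728417536/521213935] → run G
t=27: vr[D=562170624/53468305 E=283693824/27346385] → run E
t=28: vr[D=562170624/53468305 E=367283968/27346385] → run D
t=29: vr[D=645760768/53468305 E=367283968/27346385] → run D
t=30: vr[D=729350912/53468305 E=367283968/27346385] → run E
t=31: vr[D=729350912/53468305 E=450874112/27346385] → run D
t=32: vr[E=450874112/27346385] → run E
t=33: vr[E=534464256/27346385] → run E
t=34: vr[E=123610880/5469277] → run E
t=35: vr[E=701644544/27346385] → run E
t=36: (idle)
t=37: (idle)
t=38: (idle)
t=39: (idle)
t=40: (idle)
t=41: (idle)
t=42: (idle)
t=43: (idle)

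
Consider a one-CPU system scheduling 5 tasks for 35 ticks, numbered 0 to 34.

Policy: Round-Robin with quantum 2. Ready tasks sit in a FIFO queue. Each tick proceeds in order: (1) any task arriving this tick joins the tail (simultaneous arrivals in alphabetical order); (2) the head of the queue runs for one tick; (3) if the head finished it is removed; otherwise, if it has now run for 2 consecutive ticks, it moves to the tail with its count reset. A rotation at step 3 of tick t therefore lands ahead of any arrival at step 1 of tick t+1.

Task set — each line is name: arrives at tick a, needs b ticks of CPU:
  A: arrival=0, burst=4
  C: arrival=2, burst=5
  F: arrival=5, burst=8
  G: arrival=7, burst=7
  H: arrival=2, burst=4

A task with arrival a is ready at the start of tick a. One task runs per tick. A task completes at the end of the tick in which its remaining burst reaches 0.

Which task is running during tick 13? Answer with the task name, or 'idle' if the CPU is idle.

t=0: queue=[A] q_used=0 → run A
t=1: queue=[A] q_used=1 → run A
t=2: queue=[A,C,H] q_used=0 → run A
t=3: queue=[A,C,H] q_used=1 → run A
t=4: queue=[C,H] q_used=0 → run C
t=5: queue=[C,H,F] q_used=1 → run C
t=6: queue=[H,F,C] q_used=0 → run H
t=7: queue=[H,F,C,G] q_used=1 → run H
t=8: queue=[F,C,G,H] q_used=0 → run F
t=9: queue=[F,C,G,H] q_used=1 → run F
t=10: queue=[C,G,H,F] q_used=0 → run C
t=11: queue=[C,G,H,F] q_used=1 → run C
t=12: queue=[G,H,F,C] q_used=0 → run G
t=13: queue=[G,H,F,C] q_used=1 → run G
t=14: queue=[H,F,C,G] q_used=0 → run H
t=15: queue=[H,F,C,G] q_used=1 → run H
t=16: queue=[F,C,G] q_used=0 → run F
t=17: queue=[F,C,G] q_used=1 → run F
t=18: queue=[C,G,F] q_used=0 → run C
t=19: queue=[G,F] q_used=0 → run G
t=20: queue=[G,F] q_used=1 → run G
t=21: queue=[F,G] q_used=0 → run F
t=22: queue=[F,G] q_used=1 → run F
t=23: queue=[G,F] q_used=0 → run G
t=24: queue=[G,F] q_used=1 → run G
t=25: queue=[F,G] q_used=0 → run F
t=26: queue=[F,G] q_used=1 → run F
t=27: queue=[G] q_used=0 → run G
t=28: (idle)
t=29: (idle)
t=30: (idle)
t=31: (idle)
t=32: (idle)
t=33: (idle)
t=34: (idle)

running at tick 13 = G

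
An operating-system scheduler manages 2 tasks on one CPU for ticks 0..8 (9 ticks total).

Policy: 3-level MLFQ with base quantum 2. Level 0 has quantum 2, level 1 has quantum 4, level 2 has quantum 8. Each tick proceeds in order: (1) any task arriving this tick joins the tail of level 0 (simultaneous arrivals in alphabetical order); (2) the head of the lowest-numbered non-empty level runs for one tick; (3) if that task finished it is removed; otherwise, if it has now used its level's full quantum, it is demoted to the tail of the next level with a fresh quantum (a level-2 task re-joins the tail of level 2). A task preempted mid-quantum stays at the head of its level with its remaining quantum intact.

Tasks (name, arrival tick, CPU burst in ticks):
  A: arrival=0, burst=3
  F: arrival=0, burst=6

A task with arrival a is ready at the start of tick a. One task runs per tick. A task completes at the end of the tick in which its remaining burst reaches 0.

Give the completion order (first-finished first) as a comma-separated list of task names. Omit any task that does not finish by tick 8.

t=0: L0/L1/L2 = AF/-/- → run A
t=1: L0/L1/L2 = AF/-/- → run A
t=2: L0/L1/L2 = F/A/- → run F
t=3: L0/L1/L2 = F/A/- → run F
t=4: L0/L1/L2 = -/AF/- → run A
t=5: L0/L1/L2 = -/F/- → run F
t=6: L0/L1/L2 = -/F/- → run F
t=7: L0/L1/L2 = -/F/- → run F
t=8: L0/L1/L2 = -/F/- → run F

completion order = A, F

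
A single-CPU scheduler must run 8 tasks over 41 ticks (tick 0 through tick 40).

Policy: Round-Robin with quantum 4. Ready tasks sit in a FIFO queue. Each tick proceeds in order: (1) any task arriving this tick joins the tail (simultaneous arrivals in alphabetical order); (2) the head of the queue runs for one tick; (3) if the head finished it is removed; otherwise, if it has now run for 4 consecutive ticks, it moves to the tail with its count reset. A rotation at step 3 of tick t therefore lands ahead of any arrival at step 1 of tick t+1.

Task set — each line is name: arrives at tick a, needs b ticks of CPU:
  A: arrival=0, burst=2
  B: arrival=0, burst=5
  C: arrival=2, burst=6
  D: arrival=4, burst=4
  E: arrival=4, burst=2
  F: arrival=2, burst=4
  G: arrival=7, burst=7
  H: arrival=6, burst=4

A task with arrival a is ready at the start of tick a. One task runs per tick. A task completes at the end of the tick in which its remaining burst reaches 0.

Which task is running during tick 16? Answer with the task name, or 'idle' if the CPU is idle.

running at tick 16 = D

t=0: queue=[A,B] q_used=0 → run A
t=1: queue=[A,B] q_used=1 → run A
t=2: queue=[B,C,F] q_used=0 → run B
t=3: queue=[B,C,F] q_used=1 → run B
t=4: queue=[B,C,F,D,E] q_used=2 → run B
t=5: queue=[B,C,F,D,E] q_used=3 → run B
t=6: queue=[C,F,D,E,B,H] q_used=0 → run C
t=7: queue=[C,F,D,E,B,H,G] q_used=1 → run C
t=8: queue=[C,F,D,E,B,H,G] q_used=2 → run C
t=9: queue=[C,F,D,E,B,H,G] q_used=3 → run C
t=10: queue=[F,D,E,B,H,G,C] q_used=0 → run F
t=11: queue=[F,D,E,B,H,G,C] q_used=1 → run F
t=12: queue=[F,D,E,B,H,G,C] q_used=2 → run F
t=13: queue=[F,D,E,B,H,G,C] q_used=3 → run F
t=14: queue=[D,E,B,H,G,C] q_used=0 → run D
t=15: queue=[D,E,B,H,G,C] q_used=1 → run D
t=16: queue=[D,E,B,H,G,C] q_used=2 → run D
t=17: queue=[D,E,B,H,G,C] q_used=3 → run D
t=18: queue=[E,B,H,G,C] q_used=0 → run E
t=19: queue=[E,B,H,G,C] q_used=1 → run E
t=20: queue=[B,H,G,C] q_used=0 → run B
t=21: queue=[H,G,C] q_used=0 → run H
t=22: queue=[H,G,C] q_used=1 → run H
t=23: queue=[H,G,C] q_used=2 → run H
t=24: queue=[H,G,C] q_used=3 → run H
t=25: queue=[G,C] q_used=0 → run G
t=26: queue=[G,C] q_used=1 → run G
t=27: queue=[G,C] q_used=2 → run G
t=28: queue=[G,C] q_used=3 → run G
t=29: queue=[C,G] q_used=0 → run C
t=30: queue=[C,G] q_used=1 → run C
t=31: queue=[G] q_used=0 → run G
t=32: queue=[G] q_used=1 → run G
t=33: queue=[G] q_used=2 → run G
t=34: (idle)
t=35: (idle)
t=36: (idle)
t=37: (idle)
t=38: (idle)
t=39: (idle)
t=40: (idle)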